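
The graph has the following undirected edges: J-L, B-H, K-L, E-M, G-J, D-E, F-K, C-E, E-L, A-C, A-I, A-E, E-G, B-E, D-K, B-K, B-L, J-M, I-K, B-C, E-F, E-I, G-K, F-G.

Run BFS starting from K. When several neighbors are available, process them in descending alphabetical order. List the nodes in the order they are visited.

K L I G F D B J E A H C M

Visit K; enqueue L, I, G, F, D, B → queue [L, I, G, F, D, B]
Visit L; enqueue J, E → queue [I, G, F, D, B, J, E]
Visit I; enqueue A → queue [G, F, D, B, J, E, A]
Visit G → queue [F, D, B, J, E, A]
Visit F → queue [D, B, J, E, A]
Visit D → queue [B, J, E, A]
Visit B; enqueue H, C → queue [J, E, A, H, C]
Visit J; enqueue M → queue [E, A, H, C, M]
Visit E → queue [A, H, C, M]
Visit A → queue [H, C, M]
Visit H → queue [C, M]
Visit C → queue [M]
Visit M → queue []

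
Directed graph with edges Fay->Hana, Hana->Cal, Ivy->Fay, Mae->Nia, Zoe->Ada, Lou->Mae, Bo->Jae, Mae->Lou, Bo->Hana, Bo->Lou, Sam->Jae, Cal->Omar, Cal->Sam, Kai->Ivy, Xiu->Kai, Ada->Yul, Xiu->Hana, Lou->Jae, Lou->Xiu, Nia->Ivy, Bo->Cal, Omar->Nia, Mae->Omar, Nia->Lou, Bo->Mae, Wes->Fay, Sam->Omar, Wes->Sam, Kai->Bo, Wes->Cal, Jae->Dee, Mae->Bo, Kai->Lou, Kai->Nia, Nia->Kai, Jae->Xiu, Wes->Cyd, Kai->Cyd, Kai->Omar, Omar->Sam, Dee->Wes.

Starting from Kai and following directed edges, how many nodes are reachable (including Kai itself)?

16

BFS from Kai visits: Kai, Omar, Nia, Lou, Ivy, Cyd, Bo, Sam, Xiu, Mae, Jae, Fay, Hana, Cal, Dee, Wes
Reachable nodes: 16 of 19 total.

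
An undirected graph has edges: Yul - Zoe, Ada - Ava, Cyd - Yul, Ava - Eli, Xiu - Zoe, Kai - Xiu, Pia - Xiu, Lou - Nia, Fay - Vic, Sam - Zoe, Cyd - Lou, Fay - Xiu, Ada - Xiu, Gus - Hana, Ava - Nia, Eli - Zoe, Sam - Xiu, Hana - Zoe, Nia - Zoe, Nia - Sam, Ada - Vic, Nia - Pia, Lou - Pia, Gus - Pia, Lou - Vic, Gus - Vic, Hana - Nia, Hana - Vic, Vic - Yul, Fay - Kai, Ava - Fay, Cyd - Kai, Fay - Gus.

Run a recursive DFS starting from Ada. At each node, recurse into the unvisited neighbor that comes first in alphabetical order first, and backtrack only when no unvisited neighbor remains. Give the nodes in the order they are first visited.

Ada, Ava, Eli, Zoe, Hana, Gus, Fay, Kai, Cyd, Lou, Nia, Pia, Xiu, Sam, Vic, Yul

Visit Ada
Ada → Ava
Ava → Eli
Eli → Zoe
Zoe → Hana
Hana → Gus
Gus → Fay
Fay → Kai
Kai → Cyd
Cyd → Lou
Lou → Nia
Nia → Pia
Pia → Xiu
Xiu → Sam
Lou → Vic
Vic → Yul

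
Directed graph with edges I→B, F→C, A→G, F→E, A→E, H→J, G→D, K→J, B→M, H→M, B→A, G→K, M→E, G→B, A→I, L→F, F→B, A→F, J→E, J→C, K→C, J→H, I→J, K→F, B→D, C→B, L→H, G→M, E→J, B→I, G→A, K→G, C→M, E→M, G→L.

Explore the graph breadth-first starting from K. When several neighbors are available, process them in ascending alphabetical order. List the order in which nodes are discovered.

Visit K; enqueue C, F, G, J → queue [C, F, G, J]
Visit C; enqueue B, M → queue [F, G, J, B, M]
Visit F; enqueue E → queue [G, J, B, M, E]
Visit G; enqueue A, D, L → queue [J, B, M, E, A, D, L]
Visit J; enqueue H → queue [B, M, E, A, D, L, H]
Visit B; enqueue I → queue [M, E, A, D, L, H, I]
Visit M → queue [E, A, D, L, H, I]
Visit E → queue [A, D, L, H, I]
Visit A → queue [D, L, H, I]
Visit D → queue [L, H, I]
Visit L → queue [H, I]
Visit H → queue [I]
Visit I → queue []

K, C, F, G, J, B, M, E, A, D, L, H, I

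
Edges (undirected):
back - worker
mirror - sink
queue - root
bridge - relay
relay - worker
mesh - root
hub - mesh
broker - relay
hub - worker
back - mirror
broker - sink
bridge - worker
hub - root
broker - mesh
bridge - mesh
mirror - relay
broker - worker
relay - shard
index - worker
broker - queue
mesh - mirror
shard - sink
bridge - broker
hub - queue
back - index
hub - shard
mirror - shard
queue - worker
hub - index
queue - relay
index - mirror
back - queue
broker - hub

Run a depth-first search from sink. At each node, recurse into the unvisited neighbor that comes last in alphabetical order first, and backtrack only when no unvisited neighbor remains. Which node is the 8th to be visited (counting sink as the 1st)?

mirror

Visit sink
sink → shard
shard → relay
relay → worker
worker → queue
queue → root
root → mesh
mesh → mirror
mirror → index
index → hub
hub → broker
broker → bridge
index → back

Visit order: sink, shard, relay, worker, queue, root, mesh, mirror, index, hub, broker, bridge, back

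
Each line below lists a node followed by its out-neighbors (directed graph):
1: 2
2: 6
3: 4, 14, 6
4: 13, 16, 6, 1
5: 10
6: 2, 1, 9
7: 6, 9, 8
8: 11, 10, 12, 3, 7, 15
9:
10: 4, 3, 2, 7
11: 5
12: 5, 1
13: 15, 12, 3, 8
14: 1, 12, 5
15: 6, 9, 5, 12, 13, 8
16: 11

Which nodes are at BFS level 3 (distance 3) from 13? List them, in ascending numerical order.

Level 0: 13
Level 1: 3, 8, 12, 15
Level 2: 1, 4, 5, 6, 7, 9, 10, 11, 14
Level 3: 2, 16

2, 16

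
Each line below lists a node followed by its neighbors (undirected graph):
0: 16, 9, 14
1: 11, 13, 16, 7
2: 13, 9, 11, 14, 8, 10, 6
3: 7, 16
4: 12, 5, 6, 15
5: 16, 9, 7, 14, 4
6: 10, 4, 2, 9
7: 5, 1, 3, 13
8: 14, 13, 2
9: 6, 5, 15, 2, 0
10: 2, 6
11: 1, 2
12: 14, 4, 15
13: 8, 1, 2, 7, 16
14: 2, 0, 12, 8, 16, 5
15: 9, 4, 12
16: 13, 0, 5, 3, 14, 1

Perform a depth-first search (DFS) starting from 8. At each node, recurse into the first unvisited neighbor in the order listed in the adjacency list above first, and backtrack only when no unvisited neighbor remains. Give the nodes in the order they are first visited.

8 -> 14 -> 2 -> 13 -> 1 -> 11 -> 16 -> 0 -> 9 -> 6 -> 10 -> 4 -> 12 -> 15 -> 5 -> 7 -> 3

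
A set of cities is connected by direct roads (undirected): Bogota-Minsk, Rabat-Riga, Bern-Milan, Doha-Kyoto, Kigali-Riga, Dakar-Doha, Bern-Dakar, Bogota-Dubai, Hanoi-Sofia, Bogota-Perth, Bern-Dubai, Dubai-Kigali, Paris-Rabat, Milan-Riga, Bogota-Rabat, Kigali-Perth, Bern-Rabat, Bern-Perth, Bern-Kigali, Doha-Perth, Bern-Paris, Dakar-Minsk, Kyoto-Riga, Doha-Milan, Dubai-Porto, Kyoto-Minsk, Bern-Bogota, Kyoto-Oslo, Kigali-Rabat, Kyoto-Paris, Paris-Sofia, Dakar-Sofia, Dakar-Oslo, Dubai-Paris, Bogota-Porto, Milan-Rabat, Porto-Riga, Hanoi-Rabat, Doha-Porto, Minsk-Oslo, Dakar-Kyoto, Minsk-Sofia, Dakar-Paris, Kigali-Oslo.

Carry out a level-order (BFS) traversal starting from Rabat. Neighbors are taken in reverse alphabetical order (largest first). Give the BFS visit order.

Visit Rabat; enqueue Riga, Paris, Milan, Kigali, Hanoi, Bogota, Bern → queue [Riga, Paris, Milan, Kigali, Hanoi, Bogota, Bern]
Visit Riga; enqueue Porto, Kyoto → queue [Paris, Milan, Kigali, Hanoi, Bogota, Bern, Porto, Kyoto]
Visit Paris; enqueue Sofia, Dubai, Dakar → queue [Milan, Kigali, Hanoi, Bogota, Bern, Porto, Kyoto, Sofia, Dubai, Dakar]
Visit Milan; enqueue Doha → queue [Kigali, Hanoi, Bogota, Bern, Porto, Kyoto, Sofia, Dubai, Dakar, Doha]
Visit Kigali; enqueue Perth, Oslo → queue [Hanoi, Bogota, Bern, Porto, Kyoto, Sofia, Dubai, Dakar, Doha, Perth, Oslo]
Visit Hanoi → queue [Bogota, Bern, Porto, Kyoto, Sofia, Dubai, Dakar, Doha, Perth, Oslo]
Visit Bogota; enqueue Minsk → queue [Bern, Porto, Kyoto, Sofia, Dubai, Dakar, Doha, Perth, Oslo, Minsk]
Visit Bern → queue [Porto, Kyoto, Sofia, Dubai, Dakar, Doha, Perth, Oslo, Minsk]
Visit Porto → queue [Kyoto, Sofia, Dubai, Dakar, Doha, Perth, Oslo, Minsk]
Visit Kyoto → queue [Sofia, Dubai, Dakar, Doha, Perth, Oslo, Minsk]
Visit Sofia → queue [Dubai, Dakar, Doha, Perth, Oslo, Minsk]
Visit Dubai → queue [Dakar, Doha, Perth, Oslo, Minsk]
Visit Dakar → queue [Doha, Perth, Oslo, Minsk]
Visit Doha → queue [Perth, Oslo, Minsk]
Visit Perth → queue [Oslo, Minsk]
Visit Oslo → queue [Minsk]
Visit Minsk → queue []

Rabat, Riga, Paris, Milan, Kigali, Hanoi, Bogota, Bern, Porto, Kyoto, Sofia, Dubai, Dakar, Doha, Perth, Oslo, Minsk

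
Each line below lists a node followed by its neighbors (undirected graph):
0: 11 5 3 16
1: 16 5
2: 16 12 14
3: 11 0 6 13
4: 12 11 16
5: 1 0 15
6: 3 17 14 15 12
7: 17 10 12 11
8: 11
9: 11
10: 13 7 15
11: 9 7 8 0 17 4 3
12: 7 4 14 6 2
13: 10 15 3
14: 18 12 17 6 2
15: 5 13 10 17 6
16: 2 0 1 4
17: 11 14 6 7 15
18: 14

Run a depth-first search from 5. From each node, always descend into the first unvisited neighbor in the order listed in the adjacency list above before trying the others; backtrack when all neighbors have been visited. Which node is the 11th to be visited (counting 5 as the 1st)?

0

Visit 5
5 → 1
1 → 16
16 → 2
2 → 12
12 → 7
7 → 17
17 → 11
11 → 9
11 → 8
11 → 0
0 → 3
3 → 6
6 → 14
14 → 18
6 → 15
15 → 13
13 → 10
11 → 4

Visit order: 5, 1, 16, 2, 12, 7, 17, 11, 9, 8, 0, 3, 6, 14, 18, 15, 13, 10, 4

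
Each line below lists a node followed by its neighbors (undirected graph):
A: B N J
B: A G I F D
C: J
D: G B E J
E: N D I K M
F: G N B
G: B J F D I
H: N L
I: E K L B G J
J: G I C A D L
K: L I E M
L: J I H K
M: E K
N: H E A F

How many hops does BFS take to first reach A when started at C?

Level 0: C
Level 1: J
Level 2: A, D, G, I, L
Level 3: B, E, F, H, K, N
Level 4: M
A first appears at level 2.

2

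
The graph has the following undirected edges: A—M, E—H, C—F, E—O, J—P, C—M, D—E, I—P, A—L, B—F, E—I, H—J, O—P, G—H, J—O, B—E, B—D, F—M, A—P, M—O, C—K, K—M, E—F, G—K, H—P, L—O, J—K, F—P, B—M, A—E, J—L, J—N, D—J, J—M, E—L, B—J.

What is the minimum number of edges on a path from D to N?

Level 0: D
Level 1: B, E, J
Level 2: A, F, H, I, K, L, M, N, O, P
Level 3: C, G
N first appears at level 2.

2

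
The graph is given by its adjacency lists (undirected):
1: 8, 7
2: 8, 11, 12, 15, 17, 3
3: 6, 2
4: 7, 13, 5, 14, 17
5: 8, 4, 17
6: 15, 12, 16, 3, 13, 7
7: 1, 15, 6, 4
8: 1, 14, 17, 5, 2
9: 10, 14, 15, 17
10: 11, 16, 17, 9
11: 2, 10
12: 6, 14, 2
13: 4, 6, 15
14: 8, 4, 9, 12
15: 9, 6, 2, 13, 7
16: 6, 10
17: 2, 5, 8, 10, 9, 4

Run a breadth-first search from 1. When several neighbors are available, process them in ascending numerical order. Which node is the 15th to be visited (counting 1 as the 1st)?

Visit 1; enqueue 7, 8 → queue [7, 8]
Visit 7; enqueue 4, 6, 15 → queue [8, 4, 6, 15]
Visit 8; enqueue 2, 5, 14, 17 → queue [4, 6, 15, 2, 5, 14, 17]
Visit 4; enqueue 13 → queue [6, 15, 2, 5, 14, 17, 13]
Visit 6; enqueue 3, 12, 16 → queue [15, 2, 5, 14, 17, 13, 3, 12, 16]
Visit 15; enqueue 9 → queue [2, 5, 14, 17, 13, 3, 12, 16, 9]
Visit 2; enqueue 11 → queue [5, 14, 17, 13, 3, 12, 16, 9, 11]
Visit 5 → queue [14, 17, 13, 3, 12, 16, 9, 11]
Visit 14 → queue [17, 13, 3, 12, 16, 9, 11]
Visit 17; enqueue 10 → queue [13, 3, 12, 16, 9, 11, 10]
Visit 13 → queue [3, 12, 16, 9, 11, 10]
Visit 3 → queue [12, 16, 9, 11, 10]
Visit 12 → queue [16, 9, 11, 10]
Visit 16 → queue [9, 11, 10]
Visit 9 → queue [11, 10]
Visit 11 → queue [10]
Visit 10 → queue []

Visit order: 1, 7, 8, 4, 6, 15, 2, 5, 14, 17, 13, 3, 12, 16, 9, 11, 10

9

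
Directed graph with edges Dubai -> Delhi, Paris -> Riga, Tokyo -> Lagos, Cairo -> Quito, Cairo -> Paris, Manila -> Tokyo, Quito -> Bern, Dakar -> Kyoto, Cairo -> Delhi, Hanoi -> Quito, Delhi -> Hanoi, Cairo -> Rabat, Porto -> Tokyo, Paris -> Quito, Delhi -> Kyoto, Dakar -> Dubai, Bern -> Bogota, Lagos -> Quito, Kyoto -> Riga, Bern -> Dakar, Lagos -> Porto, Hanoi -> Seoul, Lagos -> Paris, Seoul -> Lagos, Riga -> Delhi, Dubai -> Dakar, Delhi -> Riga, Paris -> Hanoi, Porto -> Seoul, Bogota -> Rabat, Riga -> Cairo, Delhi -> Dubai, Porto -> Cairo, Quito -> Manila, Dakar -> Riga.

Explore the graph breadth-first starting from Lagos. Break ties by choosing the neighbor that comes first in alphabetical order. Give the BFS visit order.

Visit Lagos; enqueue Paris, Porto, Quito → queue [Paris, Porto, Quito]
Visit Paris; enqueue Hanoi, Riga → queue [Porto, Quito, Hanoi, Riga]
Visit Porto; enqueue Cairo, Seoul, Tokyo → queue [Quito, Hanoi, Riga, Cairo, Seoul, Tokyo]
Visit Quito; enqueue Bern, Manila → queue [Hanoi, Riga, Cairo, Seoul, Tokyo, Bern, Manila]
Visit Hanoi → queue [Riga, Cairo, Seoul, Tokyo, Bern, Manila]
Visit Riga; enqueue Delhi → queue [Cairo, Seoul, Tokyo, Bern, Manila, Delhi]
Visit Cairo; enqueue Rabat → queue [Seoul, Tokyo, Bern, Manila, Delhi, Rabat]
Visit Seoul → queue [Tokyo, Bern, Manila, Delhi, Rabat]
Visit Tokyo → queue [Bern, Manila, Delhi, Rabat]
Visit Bern; enqueue Bogota, Dakar → queue [Manila, Delhi, Rabat, Bogota, Dakar]
Visit Manila → queue [Delhi, Rabat, Bogota, Dakar]
Visit Delhi; enqueue Dubai, Kyoto → queue [Rabat, Bogota, Dakar, Dubai, Kyoto]
Visit Rabat → queue [Bogota, Dakar, Dubai, Kyoto]
Visit Bogota → queue [Dakar, Dubai, Kyoto]
Visit Dakar → queue [Dubai, Kyoto]
Visit Dubai → queue [Kyoto]
Visit Kyoto → queue []

Lagos, Paris, Porto, Quito, Hanoi, Riga, Cairo, Seoul, Tokyo, Bern, Manila, Delhi, Rabat, Bogota, Dakar, Dubai, Kyoto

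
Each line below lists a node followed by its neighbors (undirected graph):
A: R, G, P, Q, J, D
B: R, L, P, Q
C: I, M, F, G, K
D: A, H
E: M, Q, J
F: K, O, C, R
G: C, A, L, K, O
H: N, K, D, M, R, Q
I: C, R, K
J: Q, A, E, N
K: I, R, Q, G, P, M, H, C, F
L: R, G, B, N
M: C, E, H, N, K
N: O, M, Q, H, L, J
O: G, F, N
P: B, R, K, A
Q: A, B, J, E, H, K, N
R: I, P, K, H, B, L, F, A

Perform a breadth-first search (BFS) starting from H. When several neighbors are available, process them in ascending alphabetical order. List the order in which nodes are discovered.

H, D, K, M, N, Q, R, A, C, F, G, I, P, E, J, L, O, B

Visit H; enqueue D, K, M, N, Q, R → queue [D, K, M, N, Q, R]
Visit D; enqueue A → queue [K, M, N, Q, R, A]
Visit K; enqueue C, F, G, I, P → queue [M, N, Q, R, A, C, F, G, I, P]
Visit M; enqueue E → queue [N, Q, R, A, C, F, G, I, P, E]
Visit N; enqueue J, L, O → queue [Q, R, A, C, F, G, I, P, E, J, L, O]
Visit Q; enqueue B → queue [R, A, C, F, G, I, P, E, J, L, O, B]
Visit R → queue [A, C, F, G, I, P, E, J, L, O, B]
Visit A → queue [C, F, G, I, P, E, J, L, O, B]
Visit C → queue [F, G, I, P, E, J, L, O, B]
Visit F → queue [G, I, P, E, J, L, O, B]
Visit G → queue [I, P, E, J, L, O, B]
Visit I → queue [P, E, J, L, O, B]
Visit P → queue [E, J, L, O, B]
Visit E → queue [J, L, O, B]
Visit J → queue [L, O, B]
Visit L → queue [O, B]
Visit O → queue [B]
Visit B → queue []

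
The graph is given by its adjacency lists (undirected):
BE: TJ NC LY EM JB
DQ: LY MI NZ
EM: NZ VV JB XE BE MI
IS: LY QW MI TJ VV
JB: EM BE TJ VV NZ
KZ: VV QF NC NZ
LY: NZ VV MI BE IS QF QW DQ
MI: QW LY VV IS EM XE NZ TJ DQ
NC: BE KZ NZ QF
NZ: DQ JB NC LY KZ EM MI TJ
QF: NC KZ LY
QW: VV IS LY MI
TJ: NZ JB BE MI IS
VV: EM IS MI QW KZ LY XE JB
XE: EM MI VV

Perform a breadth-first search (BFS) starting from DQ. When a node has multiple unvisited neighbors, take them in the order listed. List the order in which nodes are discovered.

Visit DQ; enqueue LY, MI, NZ → queue [LY, MI, NZ]
Visit LY; enqueue VV, BE, IS, QF, QW → queue [MI, NZ, VV, BE, IS, QF, QW]
Visit MI; enqueue EM, XE, TJ → queue [NZ, VV, BE, IS, QF, QW, EM, XE, TJ]
Visit NZ; enqueue JB, NC, KZ → queue [VV, BE, IS, QF, QW, EM, XE, TJ, JB, NC, KZ]
Visit VV → queue [BE, IS, QF, QW, EM, XE, TJ, JB, NC, KZ]
Visit BE → queue [IS, QF, QW, EM, XE, TJ, JB, NC, KZ]
Visit IS → queue [QF, QW, EM, XE, TJ, JB, NC, KZ]
Visit QF → queue [QW, EM, XE, TJ, JB, NC, KZ]
Visit QW → queue [EM, XE, TJ, JB, NC, KZ]
Visit EM → queue [XE, TJ, JB, NC, KZ]
Visit XE → queue [TJ, JB, NC, KZ]
Visit TJ → queue [JB, NC, KZ]
Visit JB → queue [NC, KZ]
Visit NC → queue [KZ]
Visit KZ → queue []

DQ LY MI NZ VV BE IS QF QW EM XE TJ JB NC KZ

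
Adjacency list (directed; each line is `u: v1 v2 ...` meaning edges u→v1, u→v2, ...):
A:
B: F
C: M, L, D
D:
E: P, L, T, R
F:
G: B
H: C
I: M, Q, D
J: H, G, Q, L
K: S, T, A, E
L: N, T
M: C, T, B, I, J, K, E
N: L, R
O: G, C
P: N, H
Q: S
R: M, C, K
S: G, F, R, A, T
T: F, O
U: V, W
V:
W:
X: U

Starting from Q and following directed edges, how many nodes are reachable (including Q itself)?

20

BFS from Q visits: Q, S, G, F, R, A, T, B, M, C, K, O, I, J, E, L, D, H, P, N
Reachable nodes: 20 of 24 total.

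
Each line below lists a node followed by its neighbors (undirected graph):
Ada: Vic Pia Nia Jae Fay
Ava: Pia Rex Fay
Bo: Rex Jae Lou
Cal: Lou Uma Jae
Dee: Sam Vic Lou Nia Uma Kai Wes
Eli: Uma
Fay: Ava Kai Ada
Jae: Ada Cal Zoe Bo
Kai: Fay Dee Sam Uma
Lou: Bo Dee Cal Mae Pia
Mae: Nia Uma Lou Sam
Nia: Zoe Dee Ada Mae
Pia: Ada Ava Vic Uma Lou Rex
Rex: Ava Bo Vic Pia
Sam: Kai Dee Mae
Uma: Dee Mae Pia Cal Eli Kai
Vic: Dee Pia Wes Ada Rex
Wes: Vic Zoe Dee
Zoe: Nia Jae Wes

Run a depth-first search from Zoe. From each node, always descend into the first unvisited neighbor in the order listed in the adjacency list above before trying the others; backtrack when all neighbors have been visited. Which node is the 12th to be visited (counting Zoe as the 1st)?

Rex

Visit Zoe
Zoe → Nia
Nia → Dee
Dee → Sam
Sam → Kai
Kai → Fay
Fay → Ava
Ava → Pia
Pia → Ada
Ada → Vic
Vic → Wes
Vic → Rex
Rex → Bo
Bo → Jae
Jae → Cal
Cal → Lou
Lou → Mae
Mae → Uma
Uma → Eli

Visit order: Zoe, Nia, Dee, Sam, Kai, Fay, Ava, Pia, Ada, Vic, Wes, Rex, Bo, Jae, Cal, Lou, Mae, Uma, Eli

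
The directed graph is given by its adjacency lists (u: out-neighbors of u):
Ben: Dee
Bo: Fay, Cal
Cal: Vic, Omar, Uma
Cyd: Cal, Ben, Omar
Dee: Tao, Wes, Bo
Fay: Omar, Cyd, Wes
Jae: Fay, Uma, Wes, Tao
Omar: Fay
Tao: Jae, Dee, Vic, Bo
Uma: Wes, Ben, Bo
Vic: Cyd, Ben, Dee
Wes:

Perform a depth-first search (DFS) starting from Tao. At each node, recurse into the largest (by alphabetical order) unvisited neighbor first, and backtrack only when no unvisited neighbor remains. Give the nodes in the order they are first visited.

Tao -> Vic -> Dee -> Wes -> Bo -> Fay -> Omar -> Cyd -> Cal -> Uma -> Ben -> Jae

Visit Tao
Tao → Vic
Vic → Dee
Dee → Wes
Dee → Bo
Bo → Fay
Fay → Omar
Fay → Cyd
Cyd → Cal
Cal → Uma
Uma → Ben
Tao → Jae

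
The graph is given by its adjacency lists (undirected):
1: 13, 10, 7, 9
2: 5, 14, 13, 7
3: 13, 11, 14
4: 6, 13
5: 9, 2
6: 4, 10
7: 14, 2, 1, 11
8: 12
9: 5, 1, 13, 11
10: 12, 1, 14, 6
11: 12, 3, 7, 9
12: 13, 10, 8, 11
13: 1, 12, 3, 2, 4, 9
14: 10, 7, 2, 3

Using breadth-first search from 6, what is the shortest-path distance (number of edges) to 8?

3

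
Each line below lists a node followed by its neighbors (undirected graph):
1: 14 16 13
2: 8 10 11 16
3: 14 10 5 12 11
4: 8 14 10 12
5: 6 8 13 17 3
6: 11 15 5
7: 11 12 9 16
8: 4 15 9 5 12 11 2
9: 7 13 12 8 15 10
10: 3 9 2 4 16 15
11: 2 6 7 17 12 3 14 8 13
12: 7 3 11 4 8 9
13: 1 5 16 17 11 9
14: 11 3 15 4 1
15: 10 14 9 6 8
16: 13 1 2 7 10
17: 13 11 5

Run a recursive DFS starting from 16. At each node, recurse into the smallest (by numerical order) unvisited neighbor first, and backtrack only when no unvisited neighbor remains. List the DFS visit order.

16, 1, 13, 5, 3, 10, 2, 8, 4, 12, 7, 9, 15, 6, 11, 14, 17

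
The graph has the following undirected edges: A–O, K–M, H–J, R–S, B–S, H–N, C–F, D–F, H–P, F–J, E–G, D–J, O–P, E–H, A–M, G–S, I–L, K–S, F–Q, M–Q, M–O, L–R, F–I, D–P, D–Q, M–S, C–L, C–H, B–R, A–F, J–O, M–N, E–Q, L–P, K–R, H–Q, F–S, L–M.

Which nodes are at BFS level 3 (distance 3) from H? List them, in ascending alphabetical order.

A, I, K, R, S

Level 0: H
Level 1: C, E, J, N, P, Q
Level 2: D, F, G, L, M, O
Level 3: A, I, K, R, S
Level 4: B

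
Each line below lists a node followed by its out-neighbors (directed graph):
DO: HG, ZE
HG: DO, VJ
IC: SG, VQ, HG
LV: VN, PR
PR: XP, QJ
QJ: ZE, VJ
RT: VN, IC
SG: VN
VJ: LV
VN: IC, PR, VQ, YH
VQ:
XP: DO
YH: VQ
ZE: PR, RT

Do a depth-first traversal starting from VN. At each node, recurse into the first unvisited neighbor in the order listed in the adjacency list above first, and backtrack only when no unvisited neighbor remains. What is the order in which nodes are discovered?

Visit VN
VN → IC
IC → SG
IC → VQ
IC → HG
HG → DO
DO → ZE
ZE → PR
PR → XP
PR → QJ
QJ → VJ
VJ → LV
ZE → RT
VN → YH

VN, IC, SG, VQ, HG, DO, ZE, PR, XP, QJ, VJ, LV, RT, YH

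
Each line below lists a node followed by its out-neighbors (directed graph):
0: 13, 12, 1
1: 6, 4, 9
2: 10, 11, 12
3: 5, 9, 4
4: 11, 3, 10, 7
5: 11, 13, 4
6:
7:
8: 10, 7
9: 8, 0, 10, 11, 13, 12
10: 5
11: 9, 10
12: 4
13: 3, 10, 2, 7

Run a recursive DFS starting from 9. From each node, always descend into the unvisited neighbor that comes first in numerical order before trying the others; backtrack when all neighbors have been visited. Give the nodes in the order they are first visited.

Visit 9
9 → 0
0 → 1
1 → 4
4 → 3
3 → 5
5 → 11
11 → 10
5 → 13
13 → 2
2 → 12
13 → 7
1 → 6
9 → 8

9, 0, 1, 4, 3, 5, 11, 10, 13, 2, 12, 7, 6, 8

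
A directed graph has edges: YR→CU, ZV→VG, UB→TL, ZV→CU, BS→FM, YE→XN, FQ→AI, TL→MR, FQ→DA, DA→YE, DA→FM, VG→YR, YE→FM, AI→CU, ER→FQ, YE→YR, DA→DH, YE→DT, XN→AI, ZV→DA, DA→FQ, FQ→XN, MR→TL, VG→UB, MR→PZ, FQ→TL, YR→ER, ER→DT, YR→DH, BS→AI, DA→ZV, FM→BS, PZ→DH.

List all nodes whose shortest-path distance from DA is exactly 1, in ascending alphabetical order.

Level 0: DA
Level 1: DH, FM, FQ, YE, ZV
Level 2: AI, BS, CU, DT, TL, VG, XN, YR
Level 3: ER, MR, UB
Level 4: PZ

DH, FM, FQ, YE, ZV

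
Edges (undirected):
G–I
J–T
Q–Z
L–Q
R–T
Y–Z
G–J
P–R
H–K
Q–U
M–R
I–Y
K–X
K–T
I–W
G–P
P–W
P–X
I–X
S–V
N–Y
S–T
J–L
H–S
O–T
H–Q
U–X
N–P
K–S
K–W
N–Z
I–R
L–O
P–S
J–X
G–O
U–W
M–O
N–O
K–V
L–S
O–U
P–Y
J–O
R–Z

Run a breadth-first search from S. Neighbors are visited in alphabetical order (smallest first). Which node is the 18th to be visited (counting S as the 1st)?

Visit S; enqueue H, K, L, P, T, V → queue [H, K, L, P, T, V]
Visit H; enqueue Q → queue [K, L, P, T, V, Q]
Visit K; enqueue W, X → queue [L, P, T, V, Q, W, X]
Visit L; enqueue J, O → queue [P, T, V, Q, W, X, J, O]
Visit P; enqueue G, N, R, Y → queue [T, V, Q, W, X, J, O, G, N, R, Y]
Visit T → queue [V, Q, W, X, J, O, G, N, R, Y]
Visit V → queue [Q, W, X, J, O, G, N, R, Y]
Visit Q; enqueue U, Z → queue [W, X, J, O, G, N, R, Y, U, Z]
Visit W; enqueue I → queue [X, J, O, G, N, R, Y, U, Z, I]
Visit X → queue [J, O, G, N, R, Y, U, Z, I]
Visit J → queue [O, G, N, R, Y, U, Z, I]
Visit O; enqueue M → queue [G, N, R, Y, U, Z, I, M]
Visit G → queue [N, R, Y, U, Z, I, M]
Visit N → queue [R, Y, U, Z, I, M]
Visit R → queue [Y, U, Z, I, M]
Visit Y → queue [U, Z, I, M]
Visit U → queue [Z, I, M]
Visit Z → queue [I, M]
Visit I → queue [M]
Visit M → queue []

Visit order: S, H, K, L, P, T, V, Q, W, X, J, O, G, N, R, Y, U, Z, I, M

Z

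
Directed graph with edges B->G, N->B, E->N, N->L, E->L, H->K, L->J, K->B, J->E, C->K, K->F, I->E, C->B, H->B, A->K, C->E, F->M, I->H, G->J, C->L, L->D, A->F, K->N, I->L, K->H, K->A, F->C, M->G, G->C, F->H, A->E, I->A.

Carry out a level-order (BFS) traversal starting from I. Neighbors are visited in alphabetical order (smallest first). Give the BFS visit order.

I, A, E, H, L, F, K, N, B, D, J, C, M, G

Visit I; enqueue A, E, H, L → queue [A, E, H, L]
Visit A; enqueue F, K → queue [E, H, L, F, K]
Visit E; enqueue N → queue [H, L, F, K, N]
Visit H; enqueue B → queue [L, F, K, N, B]
Visit L; enqueue D, J → queue [F, K, N, B, D, J]
Visit F; enqueue C, M → queue [K, N, B, D, J, C, M]
Visit K → queue [N, B, D, J, C, M]
Visit N → queue [B, D, J, C, M]
Visit B; enqueue G → queue [D, J, C, M, G]
Visit D → queue [J, C, M, G]
Visit J → queue [C, M, G]
Visit C → queue [M, G]
Visit M → queue [G]
Visit G → queue []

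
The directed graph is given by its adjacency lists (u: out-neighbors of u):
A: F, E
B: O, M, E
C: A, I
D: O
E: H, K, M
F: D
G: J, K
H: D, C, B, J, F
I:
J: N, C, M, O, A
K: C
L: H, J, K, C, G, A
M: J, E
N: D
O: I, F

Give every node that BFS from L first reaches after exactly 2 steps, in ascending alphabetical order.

Level 0: L
Level 1: A, C, G, H, J, K
Level 2: B, D, E, F, I, M, N, O

B, D, E, F, I, M, N, O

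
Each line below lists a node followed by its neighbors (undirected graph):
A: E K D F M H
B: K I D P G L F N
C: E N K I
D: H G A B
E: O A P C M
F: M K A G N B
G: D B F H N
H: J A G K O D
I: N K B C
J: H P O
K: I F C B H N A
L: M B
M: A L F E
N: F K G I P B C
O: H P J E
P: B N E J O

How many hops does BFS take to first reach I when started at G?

Level 0: G
Level 1: B, D, F, H, N
Level 2: A, C, I, J, K, L, M, O, P
Level 3: E
I first appears at level 2.

2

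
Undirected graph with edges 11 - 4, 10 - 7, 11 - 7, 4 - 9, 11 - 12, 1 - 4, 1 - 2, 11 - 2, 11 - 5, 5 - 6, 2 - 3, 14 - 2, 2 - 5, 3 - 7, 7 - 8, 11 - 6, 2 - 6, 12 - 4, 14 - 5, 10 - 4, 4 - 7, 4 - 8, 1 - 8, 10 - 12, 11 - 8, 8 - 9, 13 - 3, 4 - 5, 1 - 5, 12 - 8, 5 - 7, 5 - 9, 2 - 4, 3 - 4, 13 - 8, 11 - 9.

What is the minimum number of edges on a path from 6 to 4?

Level 0: 6
Level 1: 2, 5, 11
Level 2: 1, 3, 4, 7, 8, 9, 12, 14
Level 3: 10, 13
4 first appears at level 2.

2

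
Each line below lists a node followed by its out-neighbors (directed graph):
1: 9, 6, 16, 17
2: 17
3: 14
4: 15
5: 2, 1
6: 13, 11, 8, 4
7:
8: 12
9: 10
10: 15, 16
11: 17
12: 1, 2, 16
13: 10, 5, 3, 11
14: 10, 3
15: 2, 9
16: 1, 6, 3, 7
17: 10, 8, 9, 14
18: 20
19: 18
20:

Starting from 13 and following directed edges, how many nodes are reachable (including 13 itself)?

BFS from 13 visits: 13, 10, 5, 3, 11, 15, 16, 2, 1, 14, 17, 9, 6, 7, 8, 4, 12
Reachable nodes: 17 of 20 total.

17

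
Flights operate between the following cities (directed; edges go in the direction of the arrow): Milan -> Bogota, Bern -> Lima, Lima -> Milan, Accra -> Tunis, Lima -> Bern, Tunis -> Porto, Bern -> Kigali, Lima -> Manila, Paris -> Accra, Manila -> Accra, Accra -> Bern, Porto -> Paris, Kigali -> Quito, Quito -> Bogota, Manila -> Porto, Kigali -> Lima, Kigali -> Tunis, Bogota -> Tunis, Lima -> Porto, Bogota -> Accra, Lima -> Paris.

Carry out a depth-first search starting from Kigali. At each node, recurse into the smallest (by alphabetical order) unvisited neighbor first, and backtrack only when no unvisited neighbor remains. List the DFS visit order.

Visit Kigali
Kigali → Lima
Lima → Bern
Lima → Manila
Manila → Accra
Accra → Tunis
Tunis → Porto
Porto → Paris
Lima → Milan
Milan → Bogota
Kigali → Quito

Kigali -> Lima -> Bern -> Manila -> Accra -> Tunis -> Porto -> Paris -> Milan -> Bogota -> Quito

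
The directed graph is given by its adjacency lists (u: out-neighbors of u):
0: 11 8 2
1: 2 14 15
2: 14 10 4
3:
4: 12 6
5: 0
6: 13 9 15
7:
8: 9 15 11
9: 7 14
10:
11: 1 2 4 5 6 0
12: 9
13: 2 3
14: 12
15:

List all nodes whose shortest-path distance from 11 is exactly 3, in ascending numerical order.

Level 0: 11
Level 1: 0, 1, 2, 4, 5, 6
Level 2: 8, 9, 10, 12, 13, 14, 15
Level 3: 3, 7

3, 7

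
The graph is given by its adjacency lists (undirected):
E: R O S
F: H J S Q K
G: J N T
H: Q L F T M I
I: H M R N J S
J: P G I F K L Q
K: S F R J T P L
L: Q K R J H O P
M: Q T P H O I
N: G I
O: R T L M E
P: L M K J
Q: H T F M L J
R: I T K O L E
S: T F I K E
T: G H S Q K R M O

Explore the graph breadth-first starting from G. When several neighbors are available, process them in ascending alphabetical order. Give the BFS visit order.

Visit G; enqueue J, N, T → queue [J, N, T]
Visit J; enqueue F, I, K, L, P, Q → queue [N, T, F, I, K, L, P, Q]
Visit N → queue [T, F, I, K, L, P, Q]
Visit T; enqueue H, M, O, R, S → queue [F, I, K, L, P, Q, H, M, O, R, S]
Visit F → queue [I, K, L, P, Q, H, M, O, R, S]
Visit I → queue [K, L, P, Q, H, M, O, R, S]
Visit K → queue [L, P, Q, H, M, O, R, S]
Visit L → queue [P, Q, H, M, O, R, S]
Visit P → queue [Q, H, M, O, R, S]
Visit Q → queue [H, M, O, R, S]
Visit H → queue [M, O, R, S]
Visit M → queue [O, R, S]
Visit O; enqueue E → queue [R, S, E]
Visit R → queue [S, E]
Visit S → queue [E]
Visit E → queue []

G, J, N, T, F, I, K, L, P, Q, H, M, O, R, S, E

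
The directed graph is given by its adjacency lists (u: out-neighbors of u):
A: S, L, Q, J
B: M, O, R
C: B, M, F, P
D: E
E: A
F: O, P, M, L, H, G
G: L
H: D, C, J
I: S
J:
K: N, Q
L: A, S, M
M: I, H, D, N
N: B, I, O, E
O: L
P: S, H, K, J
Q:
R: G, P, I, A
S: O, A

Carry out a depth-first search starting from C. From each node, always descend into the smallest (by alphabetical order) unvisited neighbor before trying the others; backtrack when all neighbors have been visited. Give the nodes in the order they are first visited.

C -> B -> M -> D -> E -> A -> J -> L -> S -> O -> Q -> H -> I -> N -> R -> G -> P -> K -> F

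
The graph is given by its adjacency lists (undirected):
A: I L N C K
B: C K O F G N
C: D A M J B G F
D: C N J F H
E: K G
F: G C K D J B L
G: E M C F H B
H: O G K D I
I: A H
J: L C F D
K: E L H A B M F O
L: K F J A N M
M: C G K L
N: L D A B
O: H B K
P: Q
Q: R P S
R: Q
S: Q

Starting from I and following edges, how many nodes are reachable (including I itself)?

BFS from I visits: I, A, H, L, N, C, K, O, G, D, F, J, M, B, E
Reachable nodes: 15 of 19 total.

15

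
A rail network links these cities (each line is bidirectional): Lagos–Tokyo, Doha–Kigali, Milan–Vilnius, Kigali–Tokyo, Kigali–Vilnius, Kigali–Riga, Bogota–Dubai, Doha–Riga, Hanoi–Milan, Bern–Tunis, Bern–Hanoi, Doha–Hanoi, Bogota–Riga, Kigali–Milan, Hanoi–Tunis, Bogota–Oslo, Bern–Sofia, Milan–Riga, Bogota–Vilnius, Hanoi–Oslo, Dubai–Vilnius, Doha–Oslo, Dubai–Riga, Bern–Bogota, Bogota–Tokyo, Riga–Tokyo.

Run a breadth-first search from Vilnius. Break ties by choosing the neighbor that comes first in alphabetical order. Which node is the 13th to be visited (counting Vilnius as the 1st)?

Tunis

Visit Vilnius; enqueue Bogota, Dubai, Kigali, Milan → queue [Bogota, Dubai, Kigali, Milan]
Visit Bogota; enqueue Bern, Oslo, Riga, Tokyo → queue [Dubai, Kigali, Milan, Bern, Oslo, Riga, Tokyo]
Visit Dubai → queue [Kigali, Milan, Bern, Oslo, Riga, Tokyo]
Visit Kigali; enqueue Doha → queue [Milan, Bern, Oslo, Riga, Tokyo, Doha]
Visit Milan; enqueue Hanoi → queue [Bern, Oslo, Riga, Tokyo, Doha, Hanoi]
Visit Bern; enqueue Sofia, Tunis → queue [Oslo, Riga, Tokyo, Doha, Hanoi, Sofia, Tunis]
Visit Oslo → queue [Riga, Tokyo, Doha, Hanoi, Sofia, Tunis]
Visit Riga → queue [Tokyo, Doha, Hanoi, Sofia, Tunis]
Visit Tokyo; enqueue Lagos → queue [Doha, Hanoi, Sofia, Tunis, Lagos]
Visit Doha → queue [Hanoi, Sofia, Tunis, Lagos]
Visit Hanoi → queue [Sofia, Tunis, Lagos]
Visit Sofia → queue [Tunis, Lagos]
Visit Tunis → queue [Lagos]
Visit Lagos → queue []

Visit order: Vilnius, Bogota, Dubai, Kigali, Milan, Bern, Oslo, Riga, Tokyo, Doha, Hanoi, Sofia, Tunis, Lagos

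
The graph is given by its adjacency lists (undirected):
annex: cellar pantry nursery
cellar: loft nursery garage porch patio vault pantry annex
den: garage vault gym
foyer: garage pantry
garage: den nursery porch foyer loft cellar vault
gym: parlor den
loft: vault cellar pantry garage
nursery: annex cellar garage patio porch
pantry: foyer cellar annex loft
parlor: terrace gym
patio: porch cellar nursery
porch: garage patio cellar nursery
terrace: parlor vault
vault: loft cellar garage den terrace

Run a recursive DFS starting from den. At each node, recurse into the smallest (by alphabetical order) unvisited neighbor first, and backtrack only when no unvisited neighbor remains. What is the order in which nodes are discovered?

den -> garage -> cellar -> annex -> nursery -> patio -> porch -> pantry -> foyer -> loft -> vault -> terrace -> parlor -> gym

Visit den
den → garage
garage → cellar
cellar → annex
annex → nursery
nursery → patio
patio → porch
annex → pantry
pantry → foyer
pantry → loft
loft → vault
vault → terrace
terrace → parlor
parlor → gym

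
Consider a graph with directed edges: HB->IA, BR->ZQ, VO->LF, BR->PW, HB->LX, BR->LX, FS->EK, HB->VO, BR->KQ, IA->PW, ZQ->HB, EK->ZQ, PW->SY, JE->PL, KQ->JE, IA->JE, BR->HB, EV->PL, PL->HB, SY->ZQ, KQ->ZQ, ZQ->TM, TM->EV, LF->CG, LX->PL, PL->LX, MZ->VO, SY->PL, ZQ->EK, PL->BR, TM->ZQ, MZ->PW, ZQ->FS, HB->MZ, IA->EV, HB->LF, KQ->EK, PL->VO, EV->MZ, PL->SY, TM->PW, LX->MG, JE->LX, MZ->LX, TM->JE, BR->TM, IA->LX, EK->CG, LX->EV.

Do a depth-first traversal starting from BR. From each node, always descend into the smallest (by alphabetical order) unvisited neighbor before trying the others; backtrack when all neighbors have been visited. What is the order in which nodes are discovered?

Visit BR
BR → HB
HB → IA
IA → EV
EV → MZ
MZ → LX
LX → MG
LX → PL
PL → SY
SY → ZQ
ZQ → EK
EK → CG
ZQ → FS
ZQ → TM
TM → JE
TM → PW
PL → VO
VO → LF
BR → KQ

BR, HB, IA, EV, MZ, LX, MG, PL, SY, ZQ, EK, CG, FS, TM, JE, PW, VO, LF, KQ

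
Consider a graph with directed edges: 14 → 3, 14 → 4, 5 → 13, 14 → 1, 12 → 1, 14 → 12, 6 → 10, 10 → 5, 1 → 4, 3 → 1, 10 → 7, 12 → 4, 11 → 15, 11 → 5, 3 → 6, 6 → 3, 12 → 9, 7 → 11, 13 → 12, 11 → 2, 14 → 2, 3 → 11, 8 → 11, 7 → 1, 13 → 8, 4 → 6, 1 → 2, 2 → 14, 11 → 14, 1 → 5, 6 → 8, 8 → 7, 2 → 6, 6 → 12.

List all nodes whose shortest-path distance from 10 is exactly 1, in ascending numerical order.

Level 0: 10
Level 1: 5, 7
Level 2: 1, 11, 13
Level 3: 2, 4, 8, 12, 14, 15
Level 4: 3, 6, 9

5, 7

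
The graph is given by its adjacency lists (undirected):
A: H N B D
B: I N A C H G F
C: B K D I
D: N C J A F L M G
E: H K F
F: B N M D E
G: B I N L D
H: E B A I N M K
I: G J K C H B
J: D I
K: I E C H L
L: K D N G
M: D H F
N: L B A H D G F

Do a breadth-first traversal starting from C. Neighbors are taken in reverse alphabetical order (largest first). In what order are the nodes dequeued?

C → K → I → D → B → L → H → E → J → G → N → M → F → A

Visit C; enqueue K, I, D, B → queue [K, I, D, B]
Visit K; enqueue L, H, E → queue [I, D, B, L, H, E]
Visit I; enqueue J, G → queue [D, B, L, H, E, J, G]
Visit D; enqueue N, M, F, A → queue [B, L, H, E, J, G, N, M, F, A]
Visit B → queue [L, H, E, J, G, N, M, F, A]
Visit L → queue [H, E, J, G, N, M, F, A]
Visit H → queue [E, J, G, N, M, F, A]
Visit E → queue [J, G, N, M, F, A]
Visit J → queue [G, N, M, F, A]
Visit G → queue [N, M, F, A]
Visit N → queue [M, F, A]
Visit M → queue [F, A]
Visit F → queue [A]
Visit A → queue []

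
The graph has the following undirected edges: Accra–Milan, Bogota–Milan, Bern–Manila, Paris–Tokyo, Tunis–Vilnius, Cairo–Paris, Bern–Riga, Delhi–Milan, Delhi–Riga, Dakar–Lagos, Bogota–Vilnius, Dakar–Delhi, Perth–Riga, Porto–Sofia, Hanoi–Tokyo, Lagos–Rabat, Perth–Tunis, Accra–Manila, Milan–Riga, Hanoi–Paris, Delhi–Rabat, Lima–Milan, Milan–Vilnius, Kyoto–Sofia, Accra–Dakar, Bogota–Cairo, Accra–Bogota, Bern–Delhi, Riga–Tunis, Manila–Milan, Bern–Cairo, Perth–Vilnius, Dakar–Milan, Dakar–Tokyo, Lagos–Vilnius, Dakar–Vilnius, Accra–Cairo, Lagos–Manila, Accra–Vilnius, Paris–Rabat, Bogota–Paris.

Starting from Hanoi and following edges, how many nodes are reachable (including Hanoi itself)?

BFS from Hanoi visits: Hanoi, Paris, Tokyo, Bogota, Cairo, Rabat, Dakar, Accra, Milan, Vilnius, Bern, Delhi, Lagos, Manila, Lima, Riga, Perth, Tunis
Reachable nodes: 18 of 21 total.

18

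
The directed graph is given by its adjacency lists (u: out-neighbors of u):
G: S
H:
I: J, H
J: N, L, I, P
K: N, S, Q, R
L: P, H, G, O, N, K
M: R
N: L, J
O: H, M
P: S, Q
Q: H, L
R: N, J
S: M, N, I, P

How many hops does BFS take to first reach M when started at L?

2

Level 0: L
Level 1: G, H, K, N, O, P
Level 2: J, M, Q, R, S
Level 3: I
M first appears at level 2.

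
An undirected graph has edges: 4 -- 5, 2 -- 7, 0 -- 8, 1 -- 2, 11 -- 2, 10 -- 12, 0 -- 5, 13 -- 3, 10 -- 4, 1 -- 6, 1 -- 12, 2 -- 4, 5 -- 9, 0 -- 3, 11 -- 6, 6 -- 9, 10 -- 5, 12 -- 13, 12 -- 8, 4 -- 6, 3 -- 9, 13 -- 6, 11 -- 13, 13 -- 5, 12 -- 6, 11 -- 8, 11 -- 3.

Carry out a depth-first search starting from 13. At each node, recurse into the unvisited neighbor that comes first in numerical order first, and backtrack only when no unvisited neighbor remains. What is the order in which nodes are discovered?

13 3 0 5 4 2 1 6 9 11 8 12 10 7

Visit 13
13 → 3
3 → 0
0 → 5
5 → 4
4 → 2
2 → 1
1 → 6
6 → 9
6 → 11
11 → 8
8 → 12
12 → 10
2 → 7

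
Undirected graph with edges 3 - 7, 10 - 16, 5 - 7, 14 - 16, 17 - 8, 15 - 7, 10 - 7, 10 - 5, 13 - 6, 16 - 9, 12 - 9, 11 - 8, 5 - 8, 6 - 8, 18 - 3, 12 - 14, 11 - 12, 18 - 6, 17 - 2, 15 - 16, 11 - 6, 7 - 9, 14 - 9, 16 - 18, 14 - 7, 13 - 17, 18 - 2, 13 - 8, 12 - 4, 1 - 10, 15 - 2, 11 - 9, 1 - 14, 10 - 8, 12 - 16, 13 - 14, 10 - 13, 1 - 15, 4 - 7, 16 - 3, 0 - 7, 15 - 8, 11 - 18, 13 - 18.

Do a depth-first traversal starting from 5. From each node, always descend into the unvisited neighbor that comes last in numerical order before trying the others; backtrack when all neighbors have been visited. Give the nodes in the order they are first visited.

5 10 16 18 13 17 8 15 7 14 12 11 9 6 4 1 3 0 2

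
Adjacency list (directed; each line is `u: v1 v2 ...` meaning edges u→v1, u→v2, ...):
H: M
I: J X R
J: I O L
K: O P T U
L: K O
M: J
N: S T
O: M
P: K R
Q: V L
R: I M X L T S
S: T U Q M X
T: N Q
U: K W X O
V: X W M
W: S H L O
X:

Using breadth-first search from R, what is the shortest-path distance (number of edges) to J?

Level 0: R
Level 1: I, L, M, S, T, X
Level 2: J, K, N, O, Q, U
Level 3: P, V, W
Level 4: H
J first appears at level 2.

2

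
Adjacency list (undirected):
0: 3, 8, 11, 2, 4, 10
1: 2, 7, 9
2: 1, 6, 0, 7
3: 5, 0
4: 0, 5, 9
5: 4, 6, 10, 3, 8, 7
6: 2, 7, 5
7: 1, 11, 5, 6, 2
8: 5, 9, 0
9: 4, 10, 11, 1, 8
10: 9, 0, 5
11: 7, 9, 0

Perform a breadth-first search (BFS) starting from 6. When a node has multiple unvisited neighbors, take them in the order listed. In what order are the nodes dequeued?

6, 2, 7, 5, 1, 0, 11, 4, 10, 3, 8, 9

Visit 6; enqueue 2, 7, 5 → queue [2, 7, 5]
Visit 2; enqueue 1, 0 → queue [7, 5, 1, 0]
Visit 7; enqueue 11 → queue [5, 1, 0, 11]
Visit 5; enqueue 4, 10, 3, 8 → queue [1, 0, 11, 4, 10, 3, 8]
Visit 1; enqueue 9 → queue [0, 11, 4, 10, 3, 8, 9]
Visit 0 → queue [11, 4, 10, 3, 8, 9]
Visit 11 → queue [4, 10, 3, 8, 9]
Visit 4 → queue [10, 3, 8, 9]
Visit 10 → queue [3, 8, 9]
Visit 3 → queue [8, 9]
Visit 8 → queue [9]
Visit 9 → queue []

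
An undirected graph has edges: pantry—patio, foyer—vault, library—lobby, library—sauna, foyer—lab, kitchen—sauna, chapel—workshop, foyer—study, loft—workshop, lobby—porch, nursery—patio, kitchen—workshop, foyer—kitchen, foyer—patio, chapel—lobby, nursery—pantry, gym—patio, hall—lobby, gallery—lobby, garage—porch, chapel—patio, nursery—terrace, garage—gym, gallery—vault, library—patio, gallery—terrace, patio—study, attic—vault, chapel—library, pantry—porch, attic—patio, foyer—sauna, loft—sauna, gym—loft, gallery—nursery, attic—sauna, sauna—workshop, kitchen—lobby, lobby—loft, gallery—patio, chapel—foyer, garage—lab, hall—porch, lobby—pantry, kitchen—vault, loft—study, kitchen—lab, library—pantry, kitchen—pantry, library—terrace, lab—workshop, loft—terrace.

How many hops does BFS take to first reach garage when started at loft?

2

Level 0: loft
Level 1: gym, lobby, sauna, study, terrace, workshop
Level 2: attic, chapel, foyer, gallery, garage, hall, kitchen, lab, library, nursery, pantry, patio, porch
Level 3: vault
garage first appears at level 2.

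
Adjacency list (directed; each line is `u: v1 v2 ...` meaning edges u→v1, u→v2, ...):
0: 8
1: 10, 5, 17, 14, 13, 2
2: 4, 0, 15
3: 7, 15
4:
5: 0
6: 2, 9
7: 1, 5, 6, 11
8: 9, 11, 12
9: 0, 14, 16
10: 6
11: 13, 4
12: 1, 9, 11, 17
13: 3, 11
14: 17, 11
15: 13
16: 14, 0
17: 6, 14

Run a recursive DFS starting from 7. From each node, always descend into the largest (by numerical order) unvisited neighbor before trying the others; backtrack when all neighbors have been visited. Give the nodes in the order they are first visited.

7 → 11 → 13 → 3 → 15 → 4 → 6 → 9 → 16 → 14 → 17 → 0 → 8 → 12 → 1 → 10 → 5 → 2

Visit 7
7 → 11
11 → 13
13 → 3
3 → 15
11 → 4
7 → 6
6 → 9
9 → 16
16 → 14
14 → 17
16 → 0
0 → 8
8 → 12
12 → 1
1 → 10
1 → 5
1 → 2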